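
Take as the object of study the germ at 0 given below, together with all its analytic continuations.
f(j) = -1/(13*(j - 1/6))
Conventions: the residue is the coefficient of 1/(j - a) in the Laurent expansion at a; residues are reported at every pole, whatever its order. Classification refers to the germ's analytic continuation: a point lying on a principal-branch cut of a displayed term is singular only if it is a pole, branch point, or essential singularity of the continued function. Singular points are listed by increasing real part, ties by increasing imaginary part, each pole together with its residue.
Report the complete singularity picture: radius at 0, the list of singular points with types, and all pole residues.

Radius of convergence at 0: 1/6.
At 1/6: a pole of order 1; residue -1/13.

Denominator factor (j - 1/6): pole of order 1 at 1/6, modulus 1/6.
The radius of convergence is the smallest modulus among the singular points: 1/6.
At the order-1 pole 1/6 set g(j) = (j - (1/6))*f(j) = -1/13.
Simple pole: residue = g(a) at a = 1/6, which is -1/13.


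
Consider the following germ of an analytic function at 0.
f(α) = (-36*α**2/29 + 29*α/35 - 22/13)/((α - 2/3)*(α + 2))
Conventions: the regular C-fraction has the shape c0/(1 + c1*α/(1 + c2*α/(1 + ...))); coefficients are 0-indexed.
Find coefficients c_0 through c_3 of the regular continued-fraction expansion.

The regular C-fraction coefficients are [33/26, -393/770, -4967474/1462615, 58929240755/18871433726].

Taylor coefficients (expand at 0): a_0 = 33/26, a_1 = 1179/1820, a_2 = 267147/105560, a_3 = 90981/30160.
c0 = a_0 = 33/26. Peel one level at a time: if S = 1 + c*α/S' with S'(0) = 1, then c is the α-coefficient of S and S' = c*α/(S - 1).
S_1 = c0/f = 1 + (-393/770)*α + (-7451211/4298525)*α^2 + ...; c1 = -393/770.
S_2 = c1*α/(S_1 - 1) = 1 + (-4967474/1462615)*α + (153062963/14432401)*α^2 + ...; c2 = -4967474/1462615.
S_3 = c2*α/(S_2 - 1) = 1 + (58929240755/18871433726)*α + ...; c3 = 58929240755/18871433726.


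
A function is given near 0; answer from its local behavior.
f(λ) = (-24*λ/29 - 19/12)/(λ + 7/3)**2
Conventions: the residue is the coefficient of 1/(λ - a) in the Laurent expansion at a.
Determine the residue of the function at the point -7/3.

At the order-2 pole -7/3 set g(λ) = (λ - (-7/3))^2*f(λ) = -24*λ/29 - 19/12.
Order-2 pole: residue = g'(a); g'(-7/3) = -24/29, so the residue is -24/29.

The residue is -24/29.


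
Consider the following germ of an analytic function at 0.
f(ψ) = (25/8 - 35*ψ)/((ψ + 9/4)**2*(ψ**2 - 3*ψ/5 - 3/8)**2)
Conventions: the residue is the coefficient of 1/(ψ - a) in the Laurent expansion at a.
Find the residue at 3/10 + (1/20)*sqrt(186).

The factor ψ**2 - 3*ψ/5 - 3/8 splits as (ψ - a)(ψ - a') with a = 3/10 + (1/20)*sqrt(186), a' = 3/10 - (1/20)*sqrt(186). At the order-2 pole a set g(ψ) = (ψ - a)^2*f(ψ) = [(25/8 - 35*ψ)/(ψ + 9/4)**2] / (ψ - a')^2.
Order-2 pole: residue = g'(a); g'(3/10 + (1/20)*sqrt(186)) = -17744000/12519843 + (7857917000/36094707369)*sqrt(186), so the residue is -17744000/12519843 + (7857917000/36094707369)*sqrt(186).

The residue is -17744000/12519843 + (7857917000/36094707369)*sqrt(186).


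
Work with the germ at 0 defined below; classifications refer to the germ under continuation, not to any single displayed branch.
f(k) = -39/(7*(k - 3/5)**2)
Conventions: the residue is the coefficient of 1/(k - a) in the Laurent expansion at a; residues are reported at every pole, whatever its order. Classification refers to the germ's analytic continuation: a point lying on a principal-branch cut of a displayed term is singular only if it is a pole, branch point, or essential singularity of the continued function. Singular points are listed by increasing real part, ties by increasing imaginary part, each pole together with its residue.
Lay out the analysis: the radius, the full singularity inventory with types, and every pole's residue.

Denominator factor (k - 3/5)^2: pole of order 2 at 3/5, modulus 3/5.
The radius of convergence is the smallest modulus among the singular points: 3/5.
At the order-2 pole 3/5 set g(k) = (k - (3/5))^2*f(k) = -39/7.
Order-2 pole: residue = g'(a); g'(3/5) = 0, so the residue is 0.

Radius of convergence at 0: 3/5.
At 3/5: a pole of order 2; residue 0.


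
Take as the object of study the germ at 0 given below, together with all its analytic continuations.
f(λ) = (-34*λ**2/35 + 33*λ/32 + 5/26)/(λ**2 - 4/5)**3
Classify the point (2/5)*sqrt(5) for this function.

The denominator factor λ**2 - 4/5 vanishes at (2/5)*sqrt(5) and appears to the power 3; the numerator there equals -2661/4550 + (33/80)*sqrt(5), nonzero, and no other factor vanishes.
Hence a pole whose order is the multiplicity, 3.

The point is a pole of order 3.


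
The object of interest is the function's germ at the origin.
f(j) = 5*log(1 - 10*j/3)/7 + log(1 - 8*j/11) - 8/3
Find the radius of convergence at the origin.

The radius of convergence is 3/10.

Branch term (5/7)*log(1 - j/(3/10)): its argument vanishes at j = 3/10, a logarithmic branch point, modulus 3/10.
Branch term (1)*log(1 - j/(11/8)): its argument vanishes at j = 11/8, a logarithmic branch point, modulus 11/8.
The radius of convergence is the smallest modulus among the singular points: 3/10.


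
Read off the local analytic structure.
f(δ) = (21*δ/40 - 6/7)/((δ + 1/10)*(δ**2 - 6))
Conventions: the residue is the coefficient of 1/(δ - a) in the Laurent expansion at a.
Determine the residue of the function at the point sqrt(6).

The factor δ**2 - 6 splits as (δ - a)(δ - a') with a = sqrt(6), a' = -sqrt(6). At the order-1 pole a set g(δ) = (δ - a)*f(δ) = [(21*δ/40 - 6/7)/(δ + 1/10)] / (δ - a').
Simple pole: residue = g(a) at a = sqrt(6), which is -2547/33544 + (755/16772)*sqrt(6).

The residue is -2547/33544 + (755/16772)*sqrt(6).


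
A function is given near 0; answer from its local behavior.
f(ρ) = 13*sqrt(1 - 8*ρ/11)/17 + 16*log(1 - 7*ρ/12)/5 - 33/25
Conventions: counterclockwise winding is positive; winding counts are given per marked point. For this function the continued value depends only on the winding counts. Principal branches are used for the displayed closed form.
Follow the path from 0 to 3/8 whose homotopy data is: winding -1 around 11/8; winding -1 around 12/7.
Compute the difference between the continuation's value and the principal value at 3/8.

The rational part is single-valued and drops out of the difference; each branch term changes only by its own monodromy.
(13/17)*sqrt(1 - ρ/(11/8)): winding -1 is odd, the square root flips sign, contributing -2*(13/17)*sqrt(1 - (3/8)/(11/8)) = -2*(13/17)*sqrt(8/11) = -(52/187)*sqrt(22).
(16/5)*log(1 - ρ/(12/7)): each positive loop around 12/7 adds 2*pi*i to the log, so winding -1 contributes (16/5)*(-1)*2*pi*i = -(32/5)*pi*i.
Summing the contributions at ρ = 3/8 gives (-(52/187)*sqrt(22)) - ((32/5)*pi)*i.

Continued minus principal equals (-(52/187)*sqrt(22)) - ((32/5)*pi)*i.


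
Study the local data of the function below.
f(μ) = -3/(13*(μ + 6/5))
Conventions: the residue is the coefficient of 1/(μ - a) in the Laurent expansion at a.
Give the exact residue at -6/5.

The residue is -3/13.

At the order-1 pole -6/5 set g(μ) = (μ - (-6/5))*f(μ) = -3/13.
Simple pole: residue = g(a) at a = -6/5, which is -3/13.


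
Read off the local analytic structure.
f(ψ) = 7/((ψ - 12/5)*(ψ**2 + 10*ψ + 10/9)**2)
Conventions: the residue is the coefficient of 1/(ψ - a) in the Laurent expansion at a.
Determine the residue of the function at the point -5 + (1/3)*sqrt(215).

The residue is -354375/96493832 - (59853087/446042738420)*sqrt(215).

The factor ψ**2 + 10*ψ + 10/9 splits as (ψ - a)(ψ - a') with a = -5 + (1/3)*sqrt(215), a' = -5 - (1/3)*sqrt(215). At the order-2 pole a set g(ψ) = (ψ - a)^2*f(ψ) = [7/(ψ - 12/5)] / (ψ - a')^2.
Order-2 pole: residue = g'(a); g'(-5 + (1/3)*sqrt(215)) = -354375/96493832 - (59853087/446042738420)*sqrt(215), so the residue is -354375/96493832 - (59853087/446042738420)*sqrt(215).


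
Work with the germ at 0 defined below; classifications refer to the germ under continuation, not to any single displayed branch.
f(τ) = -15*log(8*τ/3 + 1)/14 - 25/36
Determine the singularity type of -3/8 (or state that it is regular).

The point is a logarithmic branch point.

The term (-15/14)*log(1 - τ/(-3/8)) has argument 1 - -3/8/(-3/8) = 0 at -3/8: a logarithmic (infinitely-sheeted) branch point; the remaining terms are analytic or single-valued there.


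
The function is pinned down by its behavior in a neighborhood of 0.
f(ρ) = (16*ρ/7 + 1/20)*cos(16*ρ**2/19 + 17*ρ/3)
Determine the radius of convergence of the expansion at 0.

The factor cos(16*ρ**2/19 + 17*ρ/3) is entire and contributes no finite singular point.
The polynomial part has no poles.
No finite singular points: the Taylor series at 0 converges everywhere.

The radius of convergence is infinite.


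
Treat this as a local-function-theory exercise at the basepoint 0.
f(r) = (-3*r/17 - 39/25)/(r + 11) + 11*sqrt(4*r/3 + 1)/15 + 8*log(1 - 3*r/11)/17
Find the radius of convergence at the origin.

Denominator factor (r + 11): pole of order 1 at -11, modulus 11.
Branch term (8/17)*log(1 - r/(11/3)): its argument vanishes at r = 11/3, a logarithmic branch point, modulus 11/3.
Branch term (11/15)*sqrt(1 - r/(-3/4)): its argument vanishes at r = -3/4, a square-root branch point, modulus 3/4.
The radius of convergence is the smallest modulus among the singular points: 3/4.

The radius of convergence is 3/4.


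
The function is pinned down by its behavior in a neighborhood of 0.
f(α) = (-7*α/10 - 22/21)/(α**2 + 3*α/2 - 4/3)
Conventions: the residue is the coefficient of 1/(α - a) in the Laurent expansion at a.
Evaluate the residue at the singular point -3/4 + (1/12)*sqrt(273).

The residue is -7/20 - (439/38220)*sqrt(273).

The factor α**2 + 3*α/2 - 4/3 splits as (α - a)(α - a') with a = -3/4 + (1/12)*sqrt(273), a' = -3/4 - (1/12)*sqrt(273). At the order-1 pole a set g(α) = (α - a)*f(α) = [-7*α/10 - 22/21] / (α - a').
Simple pole: residue = g(a) at a = -3/4 + (1/12)*sqrt(273), which is -7/20 - (439/38220)*sqrt(273).


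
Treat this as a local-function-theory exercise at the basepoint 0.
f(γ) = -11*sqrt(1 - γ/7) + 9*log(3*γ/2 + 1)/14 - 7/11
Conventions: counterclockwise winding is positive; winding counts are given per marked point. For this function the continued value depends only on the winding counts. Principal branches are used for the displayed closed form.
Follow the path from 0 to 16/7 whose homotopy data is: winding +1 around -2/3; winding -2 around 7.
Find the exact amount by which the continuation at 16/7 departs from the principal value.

Continued minus principal equals (9/7)*pi*i.

The rational part is single-valued and drops out of the difference; each branch term changes only by its own monodromy.
(9/14)*log(1 - γ/(-2/3)): each positive loop around -2/3 adds 2*pi*i to the log, so winding +1 contributes (9/14)*(1)*2*pi*i = (9/7)*pi*i.
(-11)*sqrt(1 - γ/(7)): winding -2 is even, the square root returns to the same sheet, contribution 0.
Summing the contributions at γ = 16/7 gives (9/7)*pi*i.


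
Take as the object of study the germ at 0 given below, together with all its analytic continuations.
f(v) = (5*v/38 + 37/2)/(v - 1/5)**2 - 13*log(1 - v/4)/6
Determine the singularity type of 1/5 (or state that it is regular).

The point is a pole of order 2.

The denominator factor v - 1/5 vanishes at 1/5 and appears to the power 2; the numerator there equals 352/19, nonzero, and no other factor vanishes.
The branch terms are analytic at this point.
Hence a pole whose order is the multiplicity, 2.


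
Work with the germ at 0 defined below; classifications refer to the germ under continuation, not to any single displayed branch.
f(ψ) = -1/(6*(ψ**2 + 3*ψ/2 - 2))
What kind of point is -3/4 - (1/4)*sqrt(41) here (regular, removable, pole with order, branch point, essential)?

The denominator factor ψ**2 + 3*ψ/2 - 2 vanishes at -3/4 - (1/4)*sqrt(41) and appears to the power 1; the numerator there equals -1/6, nonzero, and no other factor vanishes.
Hence a pole whose order is the multiplicity, 1.

The point is a pole of order 1.


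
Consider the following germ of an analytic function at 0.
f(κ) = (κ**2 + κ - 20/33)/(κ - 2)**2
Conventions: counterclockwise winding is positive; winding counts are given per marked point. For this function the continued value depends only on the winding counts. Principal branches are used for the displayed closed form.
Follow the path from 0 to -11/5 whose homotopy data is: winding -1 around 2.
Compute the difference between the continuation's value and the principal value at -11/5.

The function is rational, hence single-valued: continuing it around any pole returns the same value, so the difference is 0.

Continued minus principal equals 0.


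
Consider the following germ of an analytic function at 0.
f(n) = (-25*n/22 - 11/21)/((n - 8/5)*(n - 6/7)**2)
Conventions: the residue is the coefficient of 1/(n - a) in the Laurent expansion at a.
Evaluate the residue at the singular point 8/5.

The residue is -94675/22308.

At the order-1 pole 8/5 set g(n) = (n - (8/5))*f(n) = (-25*n/22 - 11/21)/(n - 6/7)**2.
Simple pole: residue = g(a) at a = 8/5, which is -94675/22308.


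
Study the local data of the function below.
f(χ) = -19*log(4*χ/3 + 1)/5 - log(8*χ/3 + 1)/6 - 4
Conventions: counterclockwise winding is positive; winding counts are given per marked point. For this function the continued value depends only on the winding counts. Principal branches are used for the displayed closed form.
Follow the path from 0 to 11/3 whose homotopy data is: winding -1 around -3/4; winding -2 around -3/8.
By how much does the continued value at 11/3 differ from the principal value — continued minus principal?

Continued minus principal equals (124/15)*pi*i.

The rational part is single-valued and drops out of the difference; each branch term changes only by its own monodromy.
(-19/5)*log(1 - χ/(-3/4)): each positive loop around -3/4 adds 2*pi*i to the log, so winding -1 contributes (-19/5)*(-1)*2*pi*i = (38/5)*pi*i.
(-1/6)*log(1 - χ/(-3/8)): each positive loop around -3/8 adds 2*pi*i to the log, so winding -2 contributes (-1/6)*(-2)*2*pi*i = (2/3)*pi*i.
Summing the contributions at χ = 11/3 gives (124/15)*pi*i.


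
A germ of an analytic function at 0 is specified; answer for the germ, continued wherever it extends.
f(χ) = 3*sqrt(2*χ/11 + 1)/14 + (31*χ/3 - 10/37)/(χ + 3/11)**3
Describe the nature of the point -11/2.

The term (3/14)*sqrt(1 - χ/(-11/2)) has argument 1 - -11/2/(-11/2) = 0 at -11/2: a square-root (algebraic, two-sheeted) branch point; the remaining terms are analytic or single-valued there.

The point is an algebraic (square-root) branch point.


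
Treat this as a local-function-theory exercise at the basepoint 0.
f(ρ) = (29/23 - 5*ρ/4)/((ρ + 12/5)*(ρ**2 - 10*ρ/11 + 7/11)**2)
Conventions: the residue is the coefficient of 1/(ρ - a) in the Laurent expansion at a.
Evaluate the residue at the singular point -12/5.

The residue is 151250/2612087.

At the order-1 pole -12/5 set g(ρ) = (ρ - (-12/5))*f(ρ) = (29/23 - 5*ρ/4)/(ρ**2 - 10*ρ/11 + 7/11)**2.
Simple pole: residue = g(a) at a = -12/5, which is 151250/2612087.


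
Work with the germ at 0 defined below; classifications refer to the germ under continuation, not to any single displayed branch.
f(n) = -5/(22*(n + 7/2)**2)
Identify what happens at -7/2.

The point is a pole of order 2.

The denominator factor n + 7/2 vanishes at -7/2 and appears to the power 2; the numerator there equals -5/22, nonzero, and no other factor vanishes.
Hence a pole whose order is the multiplicity, 2.


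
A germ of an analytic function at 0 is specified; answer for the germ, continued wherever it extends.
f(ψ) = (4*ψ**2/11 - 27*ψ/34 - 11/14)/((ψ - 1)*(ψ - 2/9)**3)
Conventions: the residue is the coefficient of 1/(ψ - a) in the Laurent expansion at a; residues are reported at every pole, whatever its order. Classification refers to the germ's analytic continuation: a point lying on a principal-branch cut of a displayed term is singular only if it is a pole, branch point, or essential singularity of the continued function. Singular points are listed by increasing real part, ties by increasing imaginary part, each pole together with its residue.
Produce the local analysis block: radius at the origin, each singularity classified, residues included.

Radius of convergence at 0: 2/9.
At 2/9: a pole of order 3; residue 1160568/448987.
At 1: a pole of order 1; residue -1160568/448987.

Denominator factor (ψ - 2/9)^3: pole of order 3 at 2/9, modulus 2/9.
Denominator factor (ψ - 1): pole of order 1 at 1, modulus 1.
The radius of convergence is the smallest modulus among the singular points: 2/9.
At the order-3 pole 2/9 set g(ψ) = (ψ - (2/9))^3*f(ψ) = (4*ψ**2/11 - 27*ψ/34 - 11/14)/(ψ - 1).
Order-3 pole: residue = g''(a)/2; g''(2/9) = 2321136/448987, so the residue is 1160568/448987.
At the order-1 pole 1 set g(ψ) = (ψ - (1))*f(ψ) = (4*ψ**2/11 - 27*ψ/34 - 11/14)/(ψ - 2/9)**3.
Simple pole: residue = g(a) at a = 1, which is -1160568/448987.
List the singular points by increasing real part (a conjugate pair: the negative imaginary part first).


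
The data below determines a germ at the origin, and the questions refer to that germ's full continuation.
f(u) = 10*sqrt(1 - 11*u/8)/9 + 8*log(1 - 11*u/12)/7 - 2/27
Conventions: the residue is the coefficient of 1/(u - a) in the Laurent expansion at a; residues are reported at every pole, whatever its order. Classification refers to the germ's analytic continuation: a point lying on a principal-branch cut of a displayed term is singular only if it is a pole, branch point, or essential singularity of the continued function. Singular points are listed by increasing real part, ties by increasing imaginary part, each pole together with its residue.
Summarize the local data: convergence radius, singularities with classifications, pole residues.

Radius of convergence at 0: 8/11.
At 8/11: an algebraic (square-root) branch point.
At 12/11: a logarithmic branch point.

Branch term (8/7)*log(1 - u/(12/11)): its argument vanishes at u = 12/11, a logarithmic branch point, modulus 12/11.
Branch term (10/9)*sqrt(1 - u/(8/11)): its argument vanishes at u = 8/11, a square-root branch point, modulus 8/11.
The radius of convergence is the smallest modulus among the singular points: 8/11.
List the singular points by increasing real part (a conjugate pair: the negative imaginary part first).


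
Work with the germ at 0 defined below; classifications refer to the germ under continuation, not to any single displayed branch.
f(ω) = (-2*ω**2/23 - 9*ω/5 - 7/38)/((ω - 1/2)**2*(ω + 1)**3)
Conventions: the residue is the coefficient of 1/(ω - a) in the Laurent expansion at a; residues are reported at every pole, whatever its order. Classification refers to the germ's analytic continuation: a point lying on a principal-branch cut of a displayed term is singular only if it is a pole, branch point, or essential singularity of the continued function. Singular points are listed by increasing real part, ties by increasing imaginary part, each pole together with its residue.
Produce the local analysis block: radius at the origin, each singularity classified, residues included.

Radius of convergence at 0: 1/2.
At -1: a pole of order 3; residue -1136/11799.
At 1/2: a pole of order 2; residue 1136/11799.

Denominator factor (ω - 1/2)^2: pole of order 2 at 1/2, modulus 1/2.
Denominator factor (ω + 1)^3: pole of order 3 at -1, modulus 1.
The radius of convergence is the smallest modulus among the singular points: 1/2.
At the order-3 pole -1 set g(ω) = (ω - (-1))^3*f(ω) = (-2*ω**2/23 - 9*ω/5 - 7/38)/(ω - 1/2)**2.
Order-3 pole: residue = g''(a)/2; g''(-1) = -2272/11799, so the residue is -1136/11799.
At the order-2 pole 1/2 set g(ω) = (ω - (1/2))^2*f(ω) = (-2*ω**2/23 - 9*ω/5 - 7/38)/(ω + 1)**3.
Order-2 pole: residue = g'(a); g'(1/2) = 1136/11799, so the residue is 1136/11799.
List the singular points by increasing real part (a conjugate pair: the negative imaginary part first).


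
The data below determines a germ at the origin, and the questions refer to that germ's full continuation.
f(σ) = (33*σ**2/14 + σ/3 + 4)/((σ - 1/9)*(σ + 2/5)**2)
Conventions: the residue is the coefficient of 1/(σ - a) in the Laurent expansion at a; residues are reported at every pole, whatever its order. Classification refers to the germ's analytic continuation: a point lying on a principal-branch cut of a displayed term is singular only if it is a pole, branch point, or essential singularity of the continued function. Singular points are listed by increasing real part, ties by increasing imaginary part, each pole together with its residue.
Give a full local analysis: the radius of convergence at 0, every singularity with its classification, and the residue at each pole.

Radius of convergence at 0: 1/9.
At -2/5: a pole of order 2; residue -6987/529.
At 1/9: a pole of order 1; residue 115275/7406.

Denominator factor (σ + 2/5)^2: pole of order 2 at -2/5, modulus 2/5.
Denominator factor (σ - 1/9): pole of order 1 at 1/9, modulus 1/9.
The radius of convergence is the smallest modulus among the singular points: 1/9.
At the order-2 pole -2/5 set g(σ) = (σ - (-2/5))^2*f(σ) = (33*σ**2/14 + σ/3 + 4)/(σ - 1/9).
Order-2 pole: residue = g'(a); g'(-2/5) = -6987/529, so the residue is -6987/529.
At the order-1 pole 1/9 set g(σ) = (σ - (1/9))*f(σ) = (33*σ**2/14 + σ/3 + 4)/(σ + 2/5)**2.
Simple pole: residue = g(a) at a = 1/9, which is 115275/7406.
List the singular points by increasing real part (a conjugate pair: the negative imaginary part first).


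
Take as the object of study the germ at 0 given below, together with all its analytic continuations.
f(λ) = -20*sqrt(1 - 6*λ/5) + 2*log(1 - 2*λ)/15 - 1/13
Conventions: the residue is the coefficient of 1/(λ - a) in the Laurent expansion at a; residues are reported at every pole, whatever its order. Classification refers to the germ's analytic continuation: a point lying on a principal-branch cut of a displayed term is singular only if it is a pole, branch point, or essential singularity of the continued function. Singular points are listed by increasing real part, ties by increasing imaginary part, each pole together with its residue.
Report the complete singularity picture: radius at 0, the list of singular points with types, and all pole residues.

Branch term (-20)*sqrt(1 - λ/(5/6)): its argument vanishes at λ = 5/6, a square-root branch point, modulus 5/6.
Branch term (2/15)*log(1 - λ/(1/2)): its argument vanishes at λ = 1/2, a logarithmic branch point, modulus 1/2.
The radius of convergence is the smallest modulus among the singular points: 1/2.
List the singular points by increasing real part (a conjugate pair: the negative imaginary part first).

Radius of convergence at 0: 1/2.
At 1/2: a logarithmic branch point.
At 5/6: an algebraic (square-root) branch point.


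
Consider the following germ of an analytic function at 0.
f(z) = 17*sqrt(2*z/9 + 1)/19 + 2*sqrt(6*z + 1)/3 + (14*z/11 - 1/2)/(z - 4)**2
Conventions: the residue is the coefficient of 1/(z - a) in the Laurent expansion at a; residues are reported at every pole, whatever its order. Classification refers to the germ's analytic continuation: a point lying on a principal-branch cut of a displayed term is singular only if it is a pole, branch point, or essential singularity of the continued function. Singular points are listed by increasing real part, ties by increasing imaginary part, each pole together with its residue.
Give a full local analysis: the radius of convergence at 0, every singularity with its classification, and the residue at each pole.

Radius of convergence at 0: 1/6.
At -9/2: an algebraic (square-root) branch point.
At -1/6: an algebraic (square-root) branch point.
At 4: a pole of order 2; residue 14/11.

Denominator factor (z - 4)^2: pole of order 2 at 4, modulus 4.
Branch term (2/3)*sqrt(1 - z/(-1/6)): its argument vanishes at z = -1/6, a square-root branch point, modulus 1/6.
Branch term (17/19)*sqrt(1 - z/(-9/2)): its argument vanishes at z = -9/2, a square-root branch point, modulus 9/2.
The radius of convergence is the smallest modulus among the singular points: 1/6.
The branch terms are analytic at 4 and contribute nothing to the residue; only the rational part matters.
At the order-2 pole 4 set g(z) = (z - (4))^2*(rational part) = 14*z/11 - 1/2.
Order-2 pole: residue = g'(a); g'(4) = 14/11, so the residue is 14/11.
List the singular points by increasing real part (a conjugate pair: the negative imaginary part first).


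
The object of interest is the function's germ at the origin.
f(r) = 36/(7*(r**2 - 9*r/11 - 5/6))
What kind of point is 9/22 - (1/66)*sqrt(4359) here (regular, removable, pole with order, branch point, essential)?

The point is a pole of order 1.

The denominator factor r**2 - 9*r/11 - 5/6 vanishes at 9/22 - (1/66)*sqrt(4359) and appears to the power 1; the numerator there equals 36/7, nonzero, and no other factor vanishes.
Hence a pole whose order is the multiplicity, 1.


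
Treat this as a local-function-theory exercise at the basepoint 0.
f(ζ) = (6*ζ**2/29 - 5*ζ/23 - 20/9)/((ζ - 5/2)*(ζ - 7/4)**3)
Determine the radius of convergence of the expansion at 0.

The radius of convergence is 7/4.

Denominator factor (ζ - 7/4)^3: pole of order 3 at 7/4, modulus 7/4.
Denominator factor (ζ - 5/2): pole of order 1 at 5/2, modulus 5/2.
The radius of convergence is the smallest modulus among the singular points: 7/4.


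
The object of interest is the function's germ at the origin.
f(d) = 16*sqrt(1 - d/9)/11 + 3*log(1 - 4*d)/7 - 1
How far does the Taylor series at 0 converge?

The radius of convergence is 1/4.

Branch term (16/11)*sqrt(1 - d/(9)): its argument vanishes at d = 9, a square-root branch point, modulus 9.
Branch term (3/7)*log(1 - d/(1/4)): its argument vanishes at d = 1/4, a logarithmic branch point, modulus 1/4.
The radius of convergence is the smallest modulus among the singular points: 1/4.


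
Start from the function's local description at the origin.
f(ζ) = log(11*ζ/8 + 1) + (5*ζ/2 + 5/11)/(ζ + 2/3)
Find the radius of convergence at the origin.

The radius of convergence is 2/3.

Denominator factor (ζ + 2/3): pole of order 1 at -2/3, modulus 2/3.
Branch term (1)*log(1 - ζ/(-8/11)): its argument vanishes at ζ = -8/11, a logarithmic branch point, modulus 8/11.
The radius of convergence is the smallest modulus among the singular points: 2/3.


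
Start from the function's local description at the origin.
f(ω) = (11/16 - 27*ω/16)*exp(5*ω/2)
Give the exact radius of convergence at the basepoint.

The factor exp(5*ω/2) is entire and contributes no finite singular point.
The polynomial part has no poles.
No finite singular points: the Taylor series at 0 converges everywhere.

The radius of convergence is infinite.


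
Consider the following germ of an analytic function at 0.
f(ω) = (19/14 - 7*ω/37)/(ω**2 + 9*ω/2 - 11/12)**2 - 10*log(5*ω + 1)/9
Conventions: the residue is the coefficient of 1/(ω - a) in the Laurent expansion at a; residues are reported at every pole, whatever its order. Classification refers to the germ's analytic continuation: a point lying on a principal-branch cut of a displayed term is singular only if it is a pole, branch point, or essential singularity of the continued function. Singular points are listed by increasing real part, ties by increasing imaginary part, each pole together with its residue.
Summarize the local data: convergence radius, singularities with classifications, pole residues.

Radius of convergence at 0: -9/4 + (1/12)*sqrt(861).
At -9/4 - (1/12)*sqrt(861): a pole of order 2; residue (22164/21333571)*sqrt(861).
At -1/5: a logarithmic branch point.
At -9/4 + (1/12)*sqrt(861): a pole of order 2; residue -(22164/21333571)*sqrt(861).


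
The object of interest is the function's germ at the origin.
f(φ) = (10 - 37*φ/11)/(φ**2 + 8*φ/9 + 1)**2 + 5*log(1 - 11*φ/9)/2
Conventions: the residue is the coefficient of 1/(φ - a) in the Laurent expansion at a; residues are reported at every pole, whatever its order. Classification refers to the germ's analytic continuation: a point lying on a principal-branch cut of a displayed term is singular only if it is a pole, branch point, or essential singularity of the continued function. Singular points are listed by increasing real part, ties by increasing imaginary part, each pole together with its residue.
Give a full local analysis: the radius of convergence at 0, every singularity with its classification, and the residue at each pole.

Denominator factor (φ**2 + 8*φ/9 + 1)^2: discriminant -260/81, complex-conjugate roots (-4/9) + ((1/9)*sqrt(65))*i and (-4/9) - ((1/9)*sqrt(65))*i; poles of order 2, moduli 1 and 1.
Branch term (5/2)*log(1 - φ/(9/11)): its argument vanishes at φ = 9/11, a logarithmic branch point, modulus 9/11.
The radius of convergence is the smallest modulus among the singular points: 9/11.
The branch term is analytic at (-4/9) - ((1/9)*sqrt(65))*i and contributes nothing to the residue; only the rational part matters.
The factor φ**2 + 8*φ/9 + 1 splits as (φ - a)(φ - a') with a = (-4/9) - ((1/9)*sqrt(65))*i, a' = (-4/9) + ((1/9)*sqrt(65))*i. At the order-2 pole a set g(φ) = (φ - a)^2*(rational part) = [10 - 37*φ/11] / (φ - a')^2.
Order-2 pole: residue = g'(a); g'((-4/9) - ((1/9)*sqrt(65))*i) = ((46089/92950)*sqrt(65))*i, so the residue is ((46089/92950)*sqrt(65))*i.
The branch term is analytic at (-4/9) + ((1/9)*sqrt(65))*i and contributes nothing to the residue; only the rational part matters.
The factor φ**2 + 8*φ/9 + 1 splits as (φ - a)(φ - a') with a = (-4/9) + ((1/9)*sqrt(65))*i, a' = (-4/9) - ((1/9)*sqrt(65))*i. At the order-2 pole a set g(φ) = (φ - a)^2*(rational part) = [10 - 37*φ/11] / (φ - a')^2.
Order-2 pole: residue = g'(a); g'((-4/9) + ((1/9)*sqrt(65))*i) = -((46089/92950)*sqrt(65))*i, so the residue is -((46089/92950)*sqrt(65))*i.
List the singular points by increasing real part (a conjugate pair: the negative imaginary part first).

Radius of convergence at 0: 9/11.
At (-4/9) - ((1/9)*sqrt(65))*i: a pole of order 2; residue ((46089/92950)*sqrt(65))*i.
At (-4/9) + ((1/9)*sqrt(65))*i: a pole of order 2; residue -((46089/92950)*sqrt(65))*i.
At 9/11: a logarithmic branch point.


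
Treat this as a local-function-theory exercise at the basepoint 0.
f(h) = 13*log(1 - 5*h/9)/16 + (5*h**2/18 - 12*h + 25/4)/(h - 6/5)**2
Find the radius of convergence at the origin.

Denominator factor (h - 6/5)^2: pole of order 2 at 6/5, modulus 6/5.
Branch term (13/16)*log(1 - h/(9/5)): its argument vanishes at h = 9/5, a logarithmic branch point, modulus 9/5.
The radius of convergence is the smallest modulus among the singular points: 6/5.

The radius of convergence is 6/5.


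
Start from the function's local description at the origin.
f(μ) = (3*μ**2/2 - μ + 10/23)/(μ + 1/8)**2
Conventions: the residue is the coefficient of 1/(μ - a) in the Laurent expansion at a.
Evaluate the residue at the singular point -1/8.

At the order-2 pole -1/8 set g(μ) = (μ - (-1/8))^2*f(μ) = 3*μ**2/2 - μ + 10/23.
Order-2 pole: residue = g'(a); g'(-1/8) = -11/8, so the residue is -11/8.

The residue is -11/8.


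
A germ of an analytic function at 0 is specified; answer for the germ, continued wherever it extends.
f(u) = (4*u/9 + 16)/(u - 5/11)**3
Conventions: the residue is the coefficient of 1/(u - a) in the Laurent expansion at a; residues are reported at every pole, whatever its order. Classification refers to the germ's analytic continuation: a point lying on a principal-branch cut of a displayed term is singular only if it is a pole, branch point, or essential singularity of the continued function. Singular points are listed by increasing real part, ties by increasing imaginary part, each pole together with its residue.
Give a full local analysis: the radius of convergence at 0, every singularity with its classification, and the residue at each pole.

Denominator factor (u - 5/11)^3: pole of order 3 at 5/11, modulus 5/11.
The radius of convergence is the smallest modulus among the singular points: 5/11.
At the order-3 pole 5/11 set g(u) = (u - (5/11))^3*f(u) = 4*u/9 + 16.
Order-3 pole: residue = g''(a)/2; g''(5/11) = 0, so the residue is 0.

Radius of convergence at 0: 5/11.
At 5/11: a pole of order 3; residue 0.


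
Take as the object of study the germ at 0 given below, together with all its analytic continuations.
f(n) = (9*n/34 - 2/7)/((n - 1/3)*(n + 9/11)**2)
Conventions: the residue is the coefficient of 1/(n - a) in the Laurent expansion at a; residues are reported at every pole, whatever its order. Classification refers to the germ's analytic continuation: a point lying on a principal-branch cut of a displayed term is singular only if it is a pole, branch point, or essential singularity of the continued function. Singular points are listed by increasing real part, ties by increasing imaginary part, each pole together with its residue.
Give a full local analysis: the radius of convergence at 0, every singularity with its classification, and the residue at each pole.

Denominator factor (n + 9/11)^2: pole of order 2 at -9/11, modulus 9/11.
Denominator factor (n - 1/3): pole of order 1 at 1/3, modulus 1/3.
The radius of convergence is the smallest modulus among the singular points: 1/3.
At the order-2 pole -9/11 set g(n) = (n - (-9/11))^2*f(n) = (9*n/34 - 2/7)/(n - 1/3).
Order-2 pole: residue = g'(a); g'(-9/11) = 51183/343672, so the residue is 51183/343672.
At the order-1 pole 1/3 set g(n) = (n - (1/3))*f(n) = (9*n/34 - 2/7)/(n + 9/11)**2.
Simple pole: residue = g(a) at a = 1/3, which is -51183/343672.
List the singular points by increasing real part (a conjugate pair: the negative imaginary part first).

Radius of convergence at 0: 1/3.
At -9/11: a pole of order 2; residue 51183/343672.
At 1/3: a pole of order 1; residue -51183/343672.


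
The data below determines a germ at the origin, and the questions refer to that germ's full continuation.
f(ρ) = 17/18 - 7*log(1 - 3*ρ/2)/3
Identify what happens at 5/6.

There is no denominator, hence no pole anywhere.
Branch term log(1 - ρ/(2/3)): argument at 5/6 is -1/4, nonzero, so 5/6 is not its branch point (a point on a principal cut is still regular for the continued germ).
So the germ continues analytically to 5/6.

The point is a regular point.


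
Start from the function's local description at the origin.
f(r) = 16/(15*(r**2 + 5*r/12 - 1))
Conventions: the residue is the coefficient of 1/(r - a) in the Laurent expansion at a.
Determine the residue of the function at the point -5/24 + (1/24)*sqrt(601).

The factor r**2 + 5*r/12 - 1 splits as (r - a)(r - a') with a = -5/24 + (1/24)*sqrt(601), a' = -5/24 - (1/24)*sqrt(601). At the order-1 pole a set g(r) = (r - a)*f(r) = [16/15] / (r - a').
Simple pole: residue = g(a) at a = -5/24 + (1/24)*sqrt(601), which is (64/3005)*sqrt(601).

The residue is (64/3005)*sqrt(601).


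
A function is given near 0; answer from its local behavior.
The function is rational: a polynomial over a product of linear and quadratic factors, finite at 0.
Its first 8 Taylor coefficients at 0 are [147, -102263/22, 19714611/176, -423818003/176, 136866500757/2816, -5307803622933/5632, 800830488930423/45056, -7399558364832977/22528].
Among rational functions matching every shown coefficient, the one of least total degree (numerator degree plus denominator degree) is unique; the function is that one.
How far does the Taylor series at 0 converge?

The radius of convergence is -9/8 + (1/56)*sqrt(4417).

No rational of total degree below 5 reproduces all 8 coefficients; solving the [1/4] Pade equations on them gives f(z) = (3 - 4*z/11)/(z**2 - 9*z/4 - 1/7)**2, whose expansion matches every shown term.
Denominator factor (z**2 - 9*z/4 - 1/7)^2: discriminant 631/112, real irrational roots 9/8 + (1/56)*sqrt(4417) and 9/8 - (1/56)*sqrt(4417); poles of order 2, moduli 9/8 + (1/56)*sqrt(4417) and -9/8 + (1/56)*sqrt(4417).
The radius of convergence is the smallest modulus among the singular points: -9/8 + (1/56)*sqrt(4417).


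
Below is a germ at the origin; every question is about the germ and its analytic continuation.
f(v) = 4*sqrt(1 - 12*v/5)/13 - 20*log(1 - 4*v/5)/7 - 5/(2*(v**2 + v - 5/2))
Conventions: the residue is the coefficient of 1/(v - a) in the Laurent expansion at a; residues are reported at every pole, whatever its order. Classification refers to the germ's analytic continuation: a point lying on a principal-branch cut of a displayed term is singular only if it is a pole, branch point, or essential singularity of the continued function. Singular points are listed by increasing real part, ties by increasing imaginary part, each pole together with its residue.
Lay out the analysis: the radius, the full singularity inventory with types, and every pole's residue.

Radius of convergence at 0: 5/12.
At -1/2 - (1/2)*sqrt(11): a pole of order 1; residue (5/22)*sqrt(11).
At 5/12: an algebraic (square-root) branch point.
At -1/2 + (1/2)*sqrt(11): a pole of order 1; residue -(5/22)*sqrt(11).
At 5/4: a logarithmic branch point.

Denominator factor (v**2 + v - 5/2): discriminant 11, real irrational roots -1/2 + (1/2)*sqrt(11) and -1/2 - (1/2)*sqrt(11); poles of order 1, moduli -1/2 + (1/2)*sqrt(11) and 1/2 + (1/2)*sqrt(11).
Branch term (-20/7)*log(1 - v/(5/4)): its argument vanishes at v = 5/4, a logarithmic branch point, modulus 5/4.
Branch term (4/13)*sqrt(1 - v/(5/12)): its argument vanishes at v = 5/12, a square-root branch point, modulus 5/12.
The radius of convergence is the smallest modulus among the singular points: 5/12.
The branch terms are analytic at -1/2 - (1/2)*sqrt(11) and contribute nothing to the residue; only the rational part matters.
The factor v**2 + v - 5/2 splits as (v - a)(v - a') with a = -1/2 - (1/2)*sqrt(11), a' = -1/2 + (1/2)*sqrt(11). At the order-1 pole a set g(v) = (v - a)*(rational part) = [-5/2] / (v - a').
Simple pole: residue = g(a) at a = -1/2 - (1/2)*sqrt(11), which is (5/22)*sqrt(11).
The branch terms are analytic at -1/2 + (1/2)*sqrt(11) and contribute nothing to the residue; only the rational part matters.
The factor v**2 + v - 5/2 splits as (v - a)(v - a') with a = -1/2 + (1/2)*sqrt(11), a' = -1/2 - (1/2)*sqrt(11). At the order-1 pole a set g(v) = (v - a)*(rational part) = [-5/2] / (v - a').
Simple pole: residue = g(a) at a = -1/2 + (1/2)*sqrt(11), which is -(5/22)*sqrt(11).
List the singular points by increasing real part (a conjugate pair: the negative imaginary part first).


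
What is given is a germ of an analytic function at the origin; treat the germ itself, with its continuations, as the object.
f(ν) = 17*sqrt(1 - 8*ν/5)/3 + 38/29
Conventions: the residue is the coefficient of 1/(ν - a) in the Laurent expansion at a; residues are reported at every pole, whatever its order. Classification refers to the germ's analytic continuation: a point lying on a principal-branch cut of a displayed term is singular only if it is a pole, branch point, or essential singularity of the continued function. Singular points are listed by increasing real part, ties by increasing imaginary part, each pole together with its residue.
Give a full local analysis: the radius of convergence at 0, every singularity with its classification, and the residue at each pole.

Branch term (17/3)*sqrt(1 - ν/(5/8)): its argument vanishes at ν = 5/8, a square-root branch point, modulus 5/8.
The radius of convergence is the smallest modulus among the singular points: 5/8.

Radius of convergence at 0: 5/8.
At 5/8: an algebraic (square-root) branch point.


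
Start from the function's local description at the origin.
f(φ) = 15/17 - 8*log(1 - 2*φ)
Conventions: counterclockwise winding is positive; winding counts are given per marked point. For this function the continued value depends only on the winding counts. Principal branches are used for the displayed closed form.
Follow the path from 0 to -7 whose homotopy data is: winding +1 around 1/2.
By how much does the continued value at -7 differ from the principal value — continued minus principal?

The rational part is single-valued and drops out of the difference; each branch term changes only by its own monodromy.
(-8)*log(1 - φ/(1/2)): each positive loop around 1/2 adds 2*pi*i to the log, so winding +1 contributes (-8)*(1)*2*pi*i = -(16)*pi*i.
Summing the contributions at φ = -7 gives -(16)*pi*i.

Continued minus principal equals -(16)*pi*i.
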